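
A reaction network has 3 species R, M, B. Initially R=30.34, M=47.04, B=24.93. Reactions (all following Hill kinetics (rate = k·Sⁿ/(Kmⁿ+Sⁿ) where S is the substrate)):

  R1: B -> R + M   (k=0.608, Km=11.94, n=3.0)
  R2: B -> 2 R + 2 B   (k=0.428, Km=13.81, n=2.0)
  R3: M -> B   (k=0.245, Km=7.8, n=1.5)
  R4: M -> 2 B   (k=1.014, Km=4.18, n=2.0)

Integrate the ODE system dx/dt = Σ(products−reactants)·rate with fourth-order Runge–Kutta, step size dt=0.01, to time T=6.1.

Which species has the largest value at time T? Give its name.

Dominant species at T: M

RK4 with dt=0.01: 610 steps to T=6.1. Trajectory (selected grid times):
t=0.00: R=30.34 M=47.04 B=24.93
t=0.68: R=31.17 M=46.58 B=26.30
t=1.36: R=32.01 M=46.12 B=27.68
t=2.03: R=32.85 M=45.67 B=29.03
t=2.71: R=33.72 M=45.22 B=30.41
t=3.39: R=34.59 M=44.77 B=31.78
t=4.07: R=35.48 M=44.32 B=33.16
t=4.74: R=36.36 M=43.89 B=34.51
t=5.42: R=37.27 M=43.45 B=35.89
t=6.10: R=38.17 M=43.01 B=37.26
At T=6.1: R=38.17 M=43.01 B=37.26; the largest is M.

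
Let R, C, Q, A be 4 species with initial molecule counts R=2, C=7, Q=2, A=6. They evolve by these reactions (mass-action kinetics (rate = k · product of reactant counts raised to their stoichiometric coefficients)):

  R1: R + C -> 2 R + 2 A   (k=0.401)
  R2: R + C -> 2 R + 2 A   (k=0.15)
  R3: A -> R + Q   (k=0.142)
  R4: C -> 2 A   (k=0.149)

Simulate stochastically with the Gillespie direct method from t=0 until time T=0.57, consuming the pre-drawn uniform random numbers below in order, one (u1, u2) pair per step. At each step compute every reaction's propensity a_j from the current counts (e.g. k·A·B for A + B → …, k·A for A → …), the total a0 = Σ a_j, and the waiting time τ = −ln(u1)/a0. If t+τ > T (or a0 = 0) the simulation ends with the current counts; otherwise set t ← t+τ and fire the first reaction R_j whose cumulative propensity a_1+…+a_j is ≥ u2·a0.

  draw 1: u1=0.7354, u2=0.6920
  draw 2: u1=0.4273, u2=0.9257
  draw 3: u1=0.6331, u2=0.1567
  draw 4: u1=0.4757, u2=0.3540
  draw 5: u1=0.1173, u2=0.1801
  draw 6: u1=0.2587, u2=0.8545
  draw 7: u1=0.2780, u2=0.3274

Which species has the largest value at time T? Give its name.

t=0.000: R=2 C=7 Q=2 A=6
Draw 1: a1=5.614, a2=2.100, a3=0.852, a4=1.043, a0=9.609; τ=−ln(0.7354)/9.609=0.032 → t=0.032; u2·a0=0.6920·9.609=6.649; a1=5.614 < 6.649 ≤ a1+a2=7.714 → R2 fires; R=3 C=6 Q=2 A=8
Draw 2: a1=7.218, a2=2.700, a3=1.136, a4=0.894, a0=11.948; τ=−ln(0.4273)/11.948=0.071 → t=0.103; u2·a0=0.9257·11.948=11.060; a1+…+a3=11.054 < 11.060 ≤ a1+…+a4=11.948 → R4 fires; R=3 C=5 Q=2 A=10
Draw 3: a1=6.015, a2=2.250, a3=1.420, a4=0.745, a0=10.430; τ=−ln(0.6331)/10.430=0.044 → t=0.147; u2·a0=0.1567·10.430=1.634 ≤ a1=6.015 → R1 fires; R=4 C=4 Q=2 A=12
Draw 4: a1=6.416, a2=2.400, a3=1.704, a4=0.596, a0=11.116; τ=−ln(0.4757)/11.116=0.067 → t=0.214; u2·a0=0.3540·11.116=3.935 ≤ a1=6.416 → R1 fires; R=5 C=3 Q=2 A=14
Draw 5: a1=6.015, a2=2.250, a3=1.988, a4=0.447, a0=10.700; τ=−ln(0.1173)/10.700=0.200 → t=0.414; u2·a0=0.1801·10.700=1.927 ≤ a1=6.015 → R1 fires; R=6 C=2 Q=2 A=16
Draw 6: a1=4.812, a2=1.800, a3=2.272, a4=0.298, a0=9.182; τ=−ln(0.2587)/9.182=0.147 → t=0.561; u2·a0=0.8545·9.182=7.846; a1+a2=6.612 < 7.846 ≤ a1+…+a3=8.884 → R3 fires; R=7 C=2 Q=3 A=15
Draw 7: a1=5.614, a2=2.100, a3=2.130, a4=0.298, a0=10.142; τ=−ln(0.2780)/10.142=0.126 → t=0.688 > T=0.57: stop.
At T=0.57: R=7 C=2 Q=3 A=15; the largest is A.

Dominant species at T: A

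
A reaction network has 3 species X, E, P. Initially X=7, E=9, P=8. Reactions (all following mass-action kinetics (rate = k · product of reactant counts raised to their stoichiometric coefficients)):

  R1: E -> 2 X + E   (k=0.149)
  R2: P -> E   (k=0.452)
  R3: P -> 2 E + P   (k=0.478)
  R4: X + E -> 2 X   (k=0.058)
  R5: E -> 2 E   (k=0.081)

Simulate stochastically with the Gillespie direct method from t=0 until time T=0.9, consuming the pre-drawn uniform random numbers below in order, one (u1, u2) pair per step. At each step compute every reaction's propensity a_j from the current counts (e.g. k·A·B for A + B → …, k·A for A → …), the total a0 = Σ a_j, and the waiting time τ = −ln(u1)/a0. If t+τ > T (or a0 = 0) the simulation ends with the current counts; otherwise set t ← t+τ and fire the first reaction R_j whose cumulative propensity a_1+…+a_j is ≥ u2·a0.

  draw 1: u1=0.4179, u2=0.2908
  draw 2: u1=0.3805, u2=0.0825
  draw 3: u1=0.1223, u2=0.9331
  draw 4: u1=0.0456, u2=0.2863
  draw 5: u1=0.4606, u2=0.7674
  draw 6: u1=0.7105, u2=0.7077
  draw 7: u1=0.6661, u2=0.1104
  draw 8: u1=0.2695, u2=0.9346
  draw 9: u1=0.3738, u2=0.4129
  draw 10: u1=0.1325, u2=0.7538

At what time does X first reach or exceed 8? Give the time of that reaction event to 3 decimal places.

Threshold first reached at t = 0.141

t=0.000: X=7 E=9 P=8
Draw 1: a1=1.341, a2=3.616, a3=3.824, a4=3.654, a5=0.729, a0=13.164; τ=−ln(0.4179)/13.164=0.066 → t=0.066; u2·a0=0.2908·13.164=3.828; a1=1.341 < 3.828 ≤ a1+a2=4.957 → R2 fires; X=7 E=10 P=7
Draw 2: a1=1.490, a2=3.164, a3=3.346, a4=4.060, a5=0.810, a0=12.870; τ=−ln(0.3805)/12.870=0.075 → t=0.141; u2·a0=0.0825·12.870=1.062 ≤ a1=1.490 → R1 fires; X=9 E=10 P=7
Draw 3: a1=1.490, a2=3.164, a3=3.346, a4=5.220, a5=0.810, a0=14.030; τ=−ln(0.1223)/14.030=0.150 → t=0.291; u2·a0=0.9331·14.030=13.091; a1+…+a3=8.000 < 13.091 ≤ a1+…+a4=13.220 → R4 fires; X=10 E=9 P=7
Draw 4: a1=1.341, a2=3.164, a3=3.346, a4=5.220, a5=0.729, a0=13.800; τ=−ln(0.0456)/13.800=0.224 → t=0.515; u2·a0=0.2863·13.800=3.951; a1=1.341 < 3.951 ≤ a1+a2=4.505 → R2 fires; X=10 E=10 P=6
Draw 5: a1=1.490, a2=2.712, a3=2.868, a4=5.800, a5=0.810, a0=13.680; τ=−ln(0.4606)/13.680=0.057 → t=0.572; u2·a0=0.7674·13.680=10.498; a1+…+a3=7.070 < 10.498 ≤ a1+…+a4=12.870 → R4 fires; X=11 E=9 P=6
Draw 6: a1=1.341, a2=2.712, a3=2.868, a4=5.742, a5=0.729, a0=13.392; τ=−ln(0.7105)/13.392=0.026 → t=0.597; u2·a0=0.7077·13.392=9.478; a1+…+a3=6.921 < 9.478 ≤ a1+…+a4=12.663 → R4 fires; X=12 E=8 P=6
Draw 7: a1=1.192, a2=2.712, a3=2.868, a4=5.568, a5=0.648, a0=12.988; τ=−ln(0.6661)/12.988=0.031 → t=0.628; u2·a0=0.1104·12.988=1.434; a1=1.192 < 1.434 ≤ a1+a2=3.904 → R2 fires; X=12 E=9 P=5
Draw 8: a1=1.341, a2=2.260, a3=2.390, a4=6.264, a5=0.729, a0=12.984; τ=−ln(0.2695)/12.984=0.101 → t=0.729; u2·a0=0.9346·12.984=12.135; a1+…+a3=5.991 < 12.135 ≤ a1+…+a4=12.255 → R4 fires; X=13 E=8 P=5
Draw 9: a1=1.192, a2=2.260, a3=2.390, a4=6.032, a5=0.648, a0=12.522; τ=−ln(0.3738)/12.522=0.079 → t=0.808; u2·a0=0.4129·12.522=5.170; a1+a2=3.452 < 5.170 ≤ a1+…+a3=5.842 → R3 fires; X=13 E=10 P=5
Draw 10: a1=1.490, a2=2.260, a3=2.390, a4=7.540, a5=0.810, a0=14.490; τ=−ln(0.1325)/14.490=0.139 → t=0.947 > T=0.9: stop.
X first becomes ≥ 8 when it reaches 9 at the event at t=0.141.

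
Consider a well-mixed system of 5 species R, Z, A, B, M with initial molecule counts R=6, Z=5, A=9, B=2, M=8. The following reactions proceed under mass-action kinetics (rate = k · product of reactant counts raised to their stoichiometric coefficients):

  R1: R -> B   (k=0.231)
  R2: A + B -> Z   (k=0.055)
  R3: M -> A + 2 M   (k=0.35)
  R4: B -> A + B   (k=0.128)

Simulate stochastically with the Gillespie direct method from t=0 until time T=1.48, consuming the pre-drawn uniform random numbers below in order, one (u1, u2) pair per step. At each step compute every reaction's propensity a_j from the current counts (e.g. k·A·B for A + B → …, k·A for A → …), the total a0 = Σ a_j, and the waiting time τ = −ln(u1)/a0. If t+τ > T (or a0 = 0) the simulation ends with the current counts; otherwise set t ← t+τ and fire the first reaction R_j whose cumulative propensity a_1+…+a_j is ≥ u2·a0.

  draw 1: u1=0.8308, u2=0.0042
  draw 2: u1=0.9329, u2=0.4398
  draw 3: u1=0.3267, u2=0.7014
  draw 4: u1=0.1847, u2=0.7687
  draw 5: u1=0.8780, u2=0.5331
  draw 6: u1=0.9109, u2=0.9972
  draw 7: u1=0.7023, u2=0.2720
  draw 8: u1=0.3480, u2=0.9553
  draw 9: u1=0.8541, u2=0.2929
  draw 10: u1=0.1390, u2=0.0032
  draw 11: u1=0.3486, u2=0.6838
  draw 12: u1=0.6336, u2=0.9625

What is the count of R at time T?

R at T = 4

t=0.000: R=6 Z=5 A=9 B=2 M=8
Draw 1: a1=1.386, a2=0.990, a3=2.800, a4=0.256, a0=5.432; τ=−ln(0.8308)/5.432=0.034 → t=0.034; u2·a0=0.0042·5.432=0.023 ≤ a1=1.386 → R1 fires; R=5 Z=5 A=9 B=3 M=8
Draw 2: a1=1.155, a2=1.485, a3=2.800, a4=0.384, a0=5.824; τ=−ln(0.9329)/5.824=0.012 → t=0.046; u2·a0=0.4398·5.824=2.561; a1=1.155 < 2.561 ≤ a1+a2=2.640 → R2 fires; R=5 Z=6 A=8 B=2 M=8
Draw 3: a1=1.155, a2=0.880, a3=2.800, a4=0.256, a0=5.091; τ=−ln(0.3267)/5.091=0.220 → t=0.266; u2·a0=0.7014·5.091=3.571; a1+a2=2.035 < 3.571 ≤ a1+…+a3=4.835 → R3 fires; R=5 Z=6 A=9 B=2 M=9
Draw 4: a1=1.155, a2=0.990, a3=3.150, a4=0.256, a0=5.551; τ=−ln(0.1847)/5.551=0.304 → t=0.570; u2·a0=0.7687·5.551=4.267; a1+a2=2.145 < 4.267 ≤ a1+…+a3=5.295 → R3 fires; R=5 Z=6 A=10 B=2 M=10
Draw 5: a1=1.155, a2=1.100, a3=3.500, a4=0.256, a0=6.011; τ=−ln(0.8780)/6.011=0.022 → t=0.592; u2·a0=0.5331·6.011=3.204; a1+a2=2.255 < 3.204 ≤ a1+…+a3=5.755 → R3 fires; R=5 Z=6 A=11 B=2 M=11
Draw 6: a1=1.155, a2=1.210, a3=3.850, a4=0.256, a0=6.471; τ=−ln(0.9109)/6.471=0.014 → t=0.606; u2·a0=0.9972·6.471=6.453; a1+…+a3=6.215 < 6.453 ≤ a1+…+a4=6.471 → R4 fires; R=5 Z=6 A=12 B=2 M=11
Draw 7: a1=1.155, a2=1.320, a3=3.850, a4=0.256, a0=6.581; τ=−ln(0.7023)/6.581=0.054 → t=0.660; u2·a0=0.2720·6.581=1.790; a1=1.155 < 1.790 ≤ a1+a2=2.475 → R2 fires; R=5 Z=7 A=11 B=1 M=11
Draw 8: a1=1.155, a2=0.605, a3=3.850, a4=0.128, a0=5.738; τ=−ln(0.3480)/5.738=0.184 → t=0.844; u2·a0=0.9553·5.738=5.482; a1+a2=1.760 < 5.482 ≤ a1+…+a3=5.610 → R3 fires; R=5 Z=7 A=12 B=1 M=12
Draw 9: a1=1.155, a2=0.660, a3=4.200, a4=0.128, a0=6.143; τ=−ln(0.8541)/6.143=0.026 → t=0.869; u2·a0=0.2929·6.143=1.799; a1=1.155 < 1.799 ≤ a1+a2=1.815 → R2 fires; R=5 Z=8 A=11 B=0 M=12
Draw 10: a1=1.155, a2=0.000, a3=4.200, a4=0.000, a0=5.355; τ=−ln(0.1390)/5.355=0.368 → t=1.238; u2·a0=0.0032·5.355=0.017 ≤ a1=1.155 → R1 fires; R=4 Z=8 A=11 B=1 M=12
Draw 11: a1=0.924, a2=0.605, a3=4.200, a4=0.128, a0=5.857; τ=−ln(0.3486)/5.857=0.180 → t=1.418; u2·a0=0.6838·5.857=4.005; a1+a2=1.529 < 4.005 ≤ a1+…+a3=5.729 → R3 fires; R=4 Z=8 A=12 B=1 M=13
Draw 12: a1=0.924, a2=0.660, a3=4.550, a4=0.128, a0=6.262; τ=−ln(0.6336)/6.262=0.073 → t=1.491 > T=1.48: stop.
Read off R at T=1.48: 4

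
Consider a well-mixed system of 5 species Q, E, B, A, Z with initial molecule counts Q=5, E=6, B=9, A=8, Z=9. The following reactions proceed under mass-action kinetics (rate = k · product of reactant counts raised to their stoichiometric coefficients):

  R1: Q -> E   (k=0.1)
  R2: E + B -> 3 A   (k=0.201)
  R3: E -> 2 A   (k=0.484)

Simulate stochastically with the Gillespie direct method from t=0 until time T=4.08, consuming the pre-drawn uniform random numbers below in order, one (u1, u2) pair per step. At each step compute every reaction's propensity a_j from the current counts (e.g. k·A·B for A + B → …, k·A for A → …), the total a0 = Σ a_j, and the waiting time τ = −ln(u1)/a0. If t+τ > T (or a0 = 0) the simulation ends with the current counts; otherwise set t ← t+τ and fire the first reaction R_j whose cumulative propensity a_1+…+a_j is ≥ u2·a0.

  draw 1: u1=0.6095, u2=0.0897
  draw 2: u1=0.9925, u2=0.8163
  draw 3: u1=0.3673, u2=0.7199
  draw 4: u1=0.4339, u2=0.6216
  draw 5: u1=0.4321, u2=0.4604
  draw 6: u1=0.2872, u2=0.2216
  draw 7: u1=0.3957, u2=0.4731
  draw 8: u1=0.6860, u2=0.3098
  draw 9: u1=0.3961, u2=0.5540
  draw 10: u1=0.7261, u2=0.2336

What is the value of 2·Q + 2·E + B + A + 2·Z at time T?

Check how each reaction changes W = 2·Q + 2·E + B + A + 2·Z (weight of products minus weight of reactants):
R1: Q -> E: (2·1) − (2·1) = 2 − 2 = 0
R2: E + B -> 3 A: (1·3) − (2·1 + 1·1) = 3 − 3 = 0
R3: E -> 2 A: (1·2) − (2·1) = 2 − 2 = 0
Every reaction leaves W unchanged, so W is conserved and no simulation is needed: W(T) = W(0) = 2·5 + 2·6 + 9 + 8 + 2·9 = 57

Value at T = 57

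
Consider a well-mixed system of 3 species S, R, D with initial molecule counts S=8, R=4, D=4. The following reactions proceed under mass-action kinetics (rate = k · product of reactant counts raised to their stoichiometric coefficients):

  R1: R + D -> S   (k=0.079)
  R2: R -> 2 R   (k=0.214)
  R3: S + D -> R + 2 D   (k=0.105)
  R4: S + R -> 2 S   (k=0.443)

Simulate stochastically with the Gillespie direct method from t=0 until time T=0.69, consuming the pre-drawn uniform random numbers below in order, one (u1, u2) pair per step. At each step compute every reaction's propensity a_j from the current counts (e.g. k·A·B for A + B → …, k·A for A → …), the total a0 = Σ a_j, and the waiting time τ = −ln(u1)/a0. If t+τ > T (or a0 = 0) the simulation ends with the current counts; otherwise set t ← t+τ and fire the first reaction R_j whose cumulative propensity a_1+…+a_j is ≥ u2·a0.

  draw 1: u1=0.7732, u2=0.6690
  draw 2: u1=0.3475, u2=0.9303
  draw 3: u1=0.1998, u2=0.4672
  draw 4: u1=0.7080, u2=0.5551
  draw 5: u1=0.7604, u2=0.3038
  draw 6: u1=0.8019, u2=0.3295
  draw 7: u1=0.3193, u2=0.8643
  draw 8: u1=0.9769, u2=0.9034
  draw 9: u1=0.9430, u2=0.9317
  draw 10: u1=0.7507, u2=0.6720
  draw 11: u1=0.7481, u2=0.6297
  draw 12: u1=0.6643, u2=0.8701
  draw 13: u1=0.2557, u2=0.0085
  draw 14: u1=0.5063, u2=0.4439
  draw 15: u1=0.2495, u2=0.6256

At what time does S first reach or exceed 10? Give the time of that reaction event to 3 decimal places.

Threshold first reached at t = 0.074

t=0.000: S=8 R=4 D=4
Draw 1: a1=1.264, a2=0.856, a3=3.360, a4=14.176, a0=19.656; τ=−ln(0.7732)/19.656=0.013 → t=0.013; u2·a0=0.6690·19.656=13.150; a1+…+a3=5.480 < 13.150 ≤ a1+…+a4=19.656 → R4 fires; S=9 R=3 D=4
Draw 2: a1=0.948, a2=0.642, a3=3.780, a4=11.961, a0=17.331; τ=−ln(0.3475)/17.331=0.061 → t=0.074; u2·a0=0.9303·17.331=16.123; a1+…+a3=5.370 < 16.123 ≤ a1+…+a4=17.331 → R4 fires; S=10 R=2 D=4
Draw 3: a1=0.632, a2=0.428, a3=4.200, a4=8.860, a0=14.120; τ=−ln(0.1998)/14.120=0.114 → t=0.188; u2·a0=0.4672·14.120=6.597; a1+…+a3=5.260 < 6.597 ≤ a1+…+a4=14.120 → R4 fires; S=11 R=1 D=4
Draw 4: a1=0.316, a2=0.214, a3=4.620, a4=4.873, a0=10.023; τ=−ln(0.7080)/10.023=0.034 → t=0.223; u2·a0=0.5551·10.023=5.564; a1+…+a3=5.150 < 5.564 ≤ a1+…+a4=10.023 → R4 fires; S=12 R=0 D=4
Draw 5: a1=0.000, a2=0.000, a3=5.040, a4=0.000, a0=5.040; τ=−ln(0.7604)/5.040=0.054 → t=0.277; u2·a0=0.3038·5.040=1.531; a1+a2=0.000 < 1.531 ≤ a1+…+a3=5.040 → R3 fires; S=11 R=1 D=5
Draw 6: a1=0.395, a2=0.214, a3=5.775, a4=4.873, a0=11.257; τ=−ln(0.8019)/11.257=0.020 → t=0.297; u2·a0=0.3295·11.257=3.709; a1+a2=0.609 < 3.709 ≤ a1+…+a3=6.384 → R3 fires; S=10 R=2 D=6
Draw 7: a1=0.948, a2=0.428, a3=6.300, a4=8.860, a0=16.536; τ=−ln(0.3193)/16.536=0.069 → t=0.366; u2·a0=0.8643·16.536=14.292; a1+…+a3=7.676 < 14.292 ≤ a1+…+a4=16.536 → R4 fires; S=11 R=1 D=6
Draw 8: a1=0.474, a2=0.214, a3=6.930, a4=4.873, a0=12.491; τ=−ln(0.9769)/12.491=0.002 → t=0.367; u2·a0=0.9034·12.491=11.284; a1+…+a3=7.618 < 11.284 ≤ a1+…+a4=12.491 → R4 fires; S=12 R=0 D=6
Draw 9: a1=0.000, a2=0.000, a3=7.560, a4=0.000, a0=7.560; τ=−ln(0.9430)/7.560=0.008 → t=0.375; u2·a0=0.9317·7.560=7.044; a1+a2=0.000 < 7.044 ≤ a1+…+a3=7.560 → R3 fires; S=11 R=1 D=7
Draw 10: a1=0.553, a2=0.214, a3=8.085, a4=4.873, a0=13.725; τ=−ln(0.7507)/13.725=0.021 → t=0.396; u2·a0=0.6720·13.725=9.223; a1+…+a3=8.852 < 9.223 ≤ a1+…+a4=13.725 → R4 fires; S=12 R=0 D=7
Draw 11: a1=0.000, a2=0.000, a3=8.820, a4=0.000, a0=8.820; τ=−ln(0.7481)/8.820=0.033 → t=0.429; u2·a0=0.6297·8.820=5.554; a1+a2=0.000 < 5.554 ≤ a1+…+a3=8.820 → R3 fires; S=11 R=1 D=8
Draw 12: a1=0.632, a2=0.214, a3=9.240, a4=4.873, a0=14.959; τ=−ln(0.6643)/14.959=0.027 → t=0.456; u2·a0=0.8701·14.959=13.016; a1+…+a3=10.086 < 13.016 ≤ a1+…+a4=14.959 → R4 fires; S=12 R=0 D=8
Draw 13: a1=0.000, a2=0.000, a3=10.080, a4=0.000, a0=10.080; τ=−ln(0.2557)/10.080=0.135 → t=0.592; u2·a0=0.0085·10.080=0.086; a1+a2=0.000 < 0.086 ≤ a1+…+a3=10.080 → R3 fires; S=11 R=1 D=9
Draw 14: a1=0.711, a2=0.214, a3=10.395, a4=4.873, a0=16.193; τ=−ln(0.5063)/16.193=0.042 → t=0.634; u2·a0=0.4439·16.193=7.188; a1+a2=0.925 < 7.188 ≤ a1+…+a3=11.320 → R3 fires; S=10 R=2 D=10
Draw 15: a1=1.580, a2=0.428, a3=10.500, a4=8.860, a0=21.368; τ=−ln(0.2495)/21.368=0.065 → t=0.699 > T=0.69: stop.
S first becomes ≥ 10 when it reaches 10 at the event at t=0.074.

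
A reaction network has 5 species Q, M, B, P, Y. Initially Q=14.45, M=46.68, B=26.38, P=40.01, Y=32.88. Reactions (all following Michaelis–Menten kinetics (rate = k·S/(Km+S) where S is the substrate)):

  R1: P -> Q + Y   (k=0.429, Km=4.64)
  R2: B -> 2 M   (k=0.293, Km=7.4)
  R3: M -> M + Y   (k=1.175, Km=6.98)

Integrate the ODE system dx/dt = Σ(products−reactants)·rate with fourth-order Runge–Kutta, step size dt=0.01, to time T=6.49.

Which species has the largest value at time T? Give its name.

RK4 with dt=0.01: 649 steps to T=6.49. Trajectory (selected grid times):
t=0.00: Q=14.45 M=46.68 B=26.38 P=40.01 Y=32.88
t=0.72: Q=14.73 M=47.01 B=26.22 P=39.73 Y=33.89
t=1.44: Q=15.00 M=47.34 B=26.05 P=39.46 Y=34.91
t=2.16: Q=15.28 M=47.67 B=25.89 P=39.18 Y=35.92
t=2.88: Q=15.56 M=47.99 B=25.72 P=38.90 Y=36.93
t=3.61: Q=15.84 M=48.33 B=25.56 P=38.62 Y=37.96
t=4.33: Q=16.11 M=48.65 B=25.39 P=38.35 Y=38.98
t=5.05: Q=16.39 M=48.98 B=25.23 P=38.07 Y=39.99
t=5.77: Q=16.66 M=49.31 B=25.07 P=37.80 Y=41.01
t=6.49: Q=16.94 M=49.63 B=24.90 P=37.52 Y=42.03
At T=6.49: Q=16.94 M=49.63 B=24.90 P=37.52 Y=42.03; the largest is M.

Dominant species at T: M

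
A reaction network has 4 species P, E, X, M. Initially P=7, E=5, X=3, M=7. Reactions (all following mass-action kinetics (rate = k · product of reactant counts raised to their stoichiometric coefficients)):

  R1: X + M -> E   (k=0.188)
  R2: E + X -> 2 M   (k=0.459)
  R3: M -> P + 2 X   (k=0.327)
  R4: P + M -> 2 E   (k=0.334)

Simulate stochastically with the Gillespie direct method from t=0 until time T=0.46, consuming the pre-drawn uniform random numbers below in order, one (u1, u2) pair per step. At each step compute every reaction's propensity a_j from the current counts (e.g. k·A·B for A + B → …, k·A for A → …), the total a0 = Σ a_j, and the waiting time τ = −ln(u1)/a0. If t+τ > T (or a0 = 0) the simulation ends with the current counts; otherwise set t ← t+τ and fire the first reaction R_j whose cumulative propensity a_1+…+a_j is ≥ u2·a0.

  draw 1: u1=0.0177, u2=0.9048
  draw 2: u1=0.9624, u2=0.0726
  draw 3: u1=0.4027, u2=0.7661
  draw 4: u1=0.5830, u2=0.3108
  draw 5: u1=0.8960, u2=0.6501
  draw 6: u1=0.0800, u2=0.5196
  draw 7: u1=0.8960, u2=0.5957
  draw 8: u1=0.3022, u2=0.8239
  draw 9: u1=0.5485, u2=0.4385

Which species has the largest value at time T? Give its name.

t=0.000: P=7 E=5 X=3 M=7
Draw 1: a1=3.948, a2=6.885, a3=2.289, a4=16.366, a0=29.488; τ=−ln(0.0177)/29.488=0.137 → t=0.137; u2·a0=0.9048·29.488=26.681; a1+…+a3=13.122 < 26.681 ≤ a1+…+a4=29.488 → R4 fires; P=6 E=7 X=3 M=6
Draw 2: a1=3.384, a2=9.639, a3=1.962, a4=12.024, a0=27.009; τ=−ln(0.9624)/27.009=0.001 → t=0.138; u2·a0=0.0726·27.009=1.961 ≤ a1=3.384 → R1 fires; P=6 E=8 X=2 M=5
Draw 3: a1=1.880, a2=7.344, a3=1.635, a4=10.020, a0=20.879; τ=−ln(0.4027)/20.879=0.044 → t=0.182; u2·a0=0.7661·20.879=15.995; a1+…+a3=10.859 < 15.995 ≤ a1+…+a4=20.879 → R4 fires; P=5 E=10 X=2 M=4
Draw 4: a1=1.504, a2=9.180, a3=1.308, a4=6.680, a0=18.672; τ=−ln(0.5830)/18.672=0.029 → t=0.211; u2·a0=0.3108·18.672=5.803; a1=1.504 < 5.803 ≤ a1+a2=10.684 → R2 fires; P=5 E=9 X=1 M=6
Draw 5: a1=1.128, a2=4.131, a3=1.962, a4=10.020, a0=17.241; τ=−ln(0.8960)/17.241=0.006 → t=0.217; u2·a0=0.6501·17.241=11.208; a1+…+a3=7.221 < 11.208 ≤ a1+…+a4=17.241 → R4 fires; P=4 E=11 X=1 M=5
Draw 6: a1=0.940, a2=5.049, a3=1.635, a4=6.680, a0=14.304; τ=−ln(0.0800)/14.304=0.177 → t=0.394; u2·a0=0.5196·14.304=7.432; a1+a2=5.989 < 7.432 ≤ a1+…+a3=7.624 → R3 fires; P=5 E=11 X=3 M=4
Draw 7: a1=2.256, a2=15.147, a3=1.308, a4=6.680, a0=25.391; τ=−ln(0.8960)/25.391=0.004 → t=0.398; u2·a0=0.5957·25.391=15.125; a1=2.256 < 15.125 ≤ a1+a2=17.403 → R2 fires; P=5 E=10 X=2 M=6
Draw 8: a1=2.256, a2=9.180, a3=1.962, a4=10.020, a0=23.418; τ=−ln(0.3022)/23.418=0.051 → t=0.449; u2·a0=0.8239·23.418=19.294; a1+…+a3=13.398 < 19.294 ≤ a1+…+a4=23.418 → R4 fires; P=4 E=12 X=2 M=5
Draw 9: a1=1.880, a2=11.016, a3=1.635, a4=6.680, a0=21.211; τ=−ln(0.5485)/21.211=0.028 → t=0.477 > T=0.46: stop.
At T=0.46: P=4 E=12 X=2 M=5; the largest is E.

Dominant species at T: E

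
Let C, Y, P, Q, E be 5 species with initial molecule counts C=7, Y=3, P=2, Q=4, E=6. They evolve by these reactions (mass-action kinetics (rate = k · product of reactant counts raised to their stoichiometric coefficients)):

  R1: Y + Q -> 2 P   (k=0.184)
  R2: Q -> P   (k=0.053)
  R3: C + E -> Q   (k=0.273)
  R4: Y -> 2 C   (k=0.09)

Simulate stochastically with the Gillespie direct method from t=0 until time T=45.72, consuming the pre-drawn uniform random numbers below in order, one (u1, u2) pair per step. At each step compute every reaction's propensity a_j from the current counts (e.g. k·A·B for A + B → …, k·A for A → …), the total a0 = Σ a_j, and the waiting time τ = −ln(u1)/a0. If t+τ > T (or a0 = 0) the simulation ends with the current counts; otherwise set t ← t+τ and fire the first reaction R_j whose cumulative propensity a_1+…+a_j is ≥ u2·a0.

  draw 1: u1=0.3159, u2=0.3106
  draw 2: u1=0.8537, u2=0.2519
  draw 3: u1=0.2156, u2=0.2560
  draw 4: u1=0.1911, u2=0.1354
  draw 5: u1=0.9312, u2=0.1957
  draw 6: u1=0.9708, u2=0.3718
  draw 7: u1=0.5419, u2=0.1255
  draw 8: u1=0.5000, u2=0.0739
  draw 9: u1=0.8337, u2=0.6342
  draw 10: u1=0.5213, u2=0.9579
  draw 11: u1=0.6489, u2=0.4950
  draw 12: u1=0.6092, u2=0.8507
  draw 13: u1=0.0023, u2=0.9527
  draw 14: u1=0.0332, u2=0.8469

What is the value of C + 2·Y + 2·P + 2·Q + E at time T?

Check how each reaction changes W = C + 2·Y + 2·P + 2·Q + E (weight of products minus weight of reactants):
R1: Y + Q -> 2 P: (2·2) − (2·1 + 2·1) = 4 − 4 = 0
R2: Q -> P: (2·1) − (2·1) = 2 − 2 = 0
R3: C + E -> Q: (2·1) − (1·1 + 1·1) = 2 − 2 = 0
R4: Y -> 2 C: (1·2) − (2·1) = 2 − 2 = 0
Every reaction leaves W unchanged, so W is conserved and no simulation is needed: W(T) = W(0) = 7 + 2·3 + 2·2 + 2·4 + 6 = 31

Value at T = 31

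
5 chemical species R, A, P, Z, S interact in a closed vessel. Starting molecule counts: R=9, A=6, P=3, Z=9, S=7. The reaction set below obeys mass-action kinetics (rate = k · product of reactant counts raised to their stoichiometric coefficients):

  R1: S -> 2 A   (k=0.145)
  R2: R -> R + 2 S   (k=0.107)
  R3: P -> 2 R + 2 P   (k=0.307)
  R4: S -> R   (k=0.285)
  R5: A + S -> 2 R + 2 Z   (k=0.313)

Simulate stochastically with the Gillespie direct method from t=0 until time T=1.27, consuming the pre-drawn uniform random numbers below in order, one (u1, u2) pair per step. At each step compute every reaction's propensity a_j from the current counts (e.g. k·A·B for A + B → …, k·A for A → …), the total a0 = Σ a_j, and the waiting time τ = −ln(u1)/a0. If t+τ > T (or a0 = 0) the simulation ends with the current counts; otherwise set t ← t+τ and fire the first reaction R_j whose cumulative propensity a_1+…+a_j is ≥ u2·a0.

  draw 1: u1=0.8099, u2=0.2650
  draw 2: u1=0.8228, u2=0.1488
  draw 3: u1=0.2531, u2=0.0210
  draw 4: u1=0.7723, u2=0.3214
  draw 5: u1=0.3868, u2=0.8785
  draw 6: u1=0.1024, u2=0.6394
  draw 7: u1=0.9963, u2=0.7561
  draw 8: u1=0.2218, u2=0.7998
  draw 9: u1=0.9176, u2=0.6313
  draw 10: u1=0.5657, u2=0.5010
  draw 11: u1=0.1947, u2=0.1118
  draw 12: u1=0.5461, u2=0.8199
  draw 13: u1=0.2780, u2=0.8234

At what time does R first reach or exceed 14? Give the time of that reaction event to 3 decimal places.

Threshold first reached at t = 0.123

t=0.000: R=9 A=6 P=3 Z=9 S=7
Draw 1: a1=1.015, a2=0.963, a3=0.921, a4=1.995, a5=13.146, a0=18.040; τ=−ln(0.8099)/18.040=0.012 → t=0.012; u2·a0=0.2650·18.040=4.781; a1+…+a3=2.899 < 4.781 ≤ a1+…+a4=4.894 → R4 fires; R=10 A=6 P=3 Z=9 S=6
Draw 2: a1=0.870, a2=1.070, a3=0.921, a4=1.710, a5=11.268, a0=15.839; τ=−ln(0.8228)/15.839=0.012 → t=0.024; u2·a0=0.1488·15.839=2.357; a1+a2=1.940 < 2.357 ≤ a1+…+a3=2.861 → R3 fires; R=12 A=6 P=4 Z=9 S=6
Draw 3: a1=0.870, a2=1.284, a3=1.228, a4=1.710, a5=11.268, a0=16.360; τ=−ln(0.2531)/16.360=0.084 → t=0.108; u2·a0=0.0210·16.360=0.344 ≤ a1=0.870 → R1 fires; R=12 A=8 P=4 Z=9 S=5
Draw 4: a1=0.725, a2=1.284, a3=1.228, a4=1.425, a5=12.520, a0=17.182; τ=−ln(0.7723)/17.182=0.015 → t=0.123; u2·a0=0.3214·17.182=5.522; a1+…+a4=4.662 < 5.522 ≤ a1+…+a5=17.182 → R5 fires; R=14 A=7 P=4 Z=11 S=4
Draw 5: a1=0.580, a2=1.498, a3=1.228, a4=1.140, a5=8.764, a0=13.210; τ=−ln(0.3868)/13.210=0.072 → t=0.195; u2·a0=0.8785·13.210=11.605; a1+…+a4=4.446 < 11.605 ≤ a1+…+a5=13.210 → R5 fires; R=16 A=6 P=4 Z=13 S=3
Draw 6: a1=0.435, a2=1.712, a3=1.228, a4=0.855, a5=5.634, a0=9.864; τ=−ln(0.1024)/9.864=0.231 → t=0.426; u2·a0=0.6394·9.864=6.307; a1+…+a4=4.230 < 6.307 ≤ a1+…+a5=9.864 → R5 fires; R=18 A=5 P=4 Z=15 S=2
Draw 7: a1=0.290, a2=1.926, a3=1.228, a4=0.570, a5=3.130, a0=7.144; τ=−ln(0.9963)/7.144=0.001 → t=0.426; u2·a0=0.7561·7.144=5.402; a1+…+a4=4.014 < 5.402 ≤ a1+…+a5=7.144 → R5 fires; R=20 A=4 P=4 Z=17 S=1
Draw 8: a1=0.145, a2=2.140, a3=1.228, a4=0.285, a5=1.252, a0=5.050; τ=−ln(0.2218)/5.050=0.298 → t=0.725; u2·a0=0.7998·5.050=4.039; a1+…+a4=3.798 < 4.039 ≤ a1+…+a5=5.050 → R5 fires; R=22 A=3 P=4 Z=19 S=0
Draw 9: a1=0.000, a2=2.354, a3=1.228, a4=0.000, a5=0.000, a0=3.582; τ=−ln(0.9176)/3.582=0.024 → t=0.749; u2·a0=0.6313·3.582=2.261; a1=0.000 < 2.261 ≤ a1+a2=2.354 → R2 fires; R=22 A=3 P=4 Z=19 S=2
Draw 10: a1=0.290, a2=2.354, a3=1.228, a4=0.570, a5=1.878, a0=6.320; τ=−ln(0.5657)/6.320=0.090 → t=0.839; u2·a0=0.5010·6.320=3.166; a1+a2=2.644 < 3.166 ≤ a1+…+a3=3.872 → R3 fires; R=24 A=3 P=5 Z=19 S=2
Draw 11: a1=0.290, a2=2.568, a3=1.535, a4=0.570, a5=1.878, a0=6.841; τ=−ln(0.1947)/6.841=0.239 → t=1.078; u2·a0=0.1118·6.841=0.765; a1=0.290 < 0.765 ≤ a1+a2=2.858 → R2 fires; R=24 A=3 P=5 Z=19 S=4
Draw 12: a1=0.580, a2=2.568, a3=1.535, a4=1.140, a5=3.756, a0=9.579; τ=−ln(0.5461)/9.579=0.063 → t=1.141; u2·a0=0.8199·9.579=7.854; a1+…+a4=5.823 < 7.854 ≤ a1+…+a5=9.579 → R5 fires; R=26 A=2 P=5 Z=21 S=3
Draw 13: a1=0.435, a2=2.782, a3=1.535, a4=0.855, a5=1.878, a0=7.485; τ=−ln(0.2780)/7.485=0.171 → t=1.312 > T=1.27: stop.
R first becomes ≥ 14 when it reaches 14 at the event at t=0.123.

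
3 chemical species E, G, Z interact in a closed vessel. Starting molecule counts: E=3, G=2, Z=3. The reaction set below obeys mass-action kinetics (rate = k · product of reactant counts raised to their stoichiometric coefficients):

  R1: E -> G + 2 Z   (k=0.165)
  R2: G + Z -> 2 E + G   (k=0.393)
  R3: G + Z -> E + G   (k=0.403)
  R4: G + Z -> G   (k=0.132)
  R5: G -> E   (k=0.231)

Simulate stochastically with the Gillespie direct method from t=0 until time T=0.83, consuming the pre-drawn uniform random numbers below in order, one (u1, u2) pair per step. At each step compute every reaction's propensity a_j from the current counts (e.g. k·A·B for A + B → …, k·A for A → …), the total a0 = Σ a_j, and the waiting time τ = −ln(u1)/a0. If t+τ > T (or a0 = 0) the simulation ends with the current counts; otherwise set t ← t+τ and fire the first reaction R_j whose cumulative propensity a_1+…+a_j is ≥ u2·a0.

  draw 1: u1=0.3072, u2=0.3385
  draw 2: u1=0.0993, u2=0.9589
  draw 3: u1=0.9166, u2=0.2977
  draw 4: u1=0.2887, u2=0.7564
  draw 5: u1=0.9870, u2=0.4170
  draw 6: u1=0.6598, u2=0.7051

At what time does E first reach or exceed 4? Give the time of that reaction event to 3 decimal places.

Threshold first reached at t = 0.181

t=0.000: E=3 G=2 Z=3
Draw 1: a1=0.495, a2=2.358, a3=2.418, a4=0.792, a5=0.462, a0=6.525; τ=−ln(0.3072)/6.525=0.181 → t=0.181; u2·a0=0.3385·6.525=2.209; a1=0.495 < 2.209 ≤ a1+a2=2.853 → R2 fires; E=5 G=2 Z=2
Draw 2: a1=0.825, a2=1.572, a3=1.612, a4=0.528, a5=0.462, a0=4.999; τ=−ln(0.0993)/4.999=0.462 → t=0.643; u2·a0=0.9589·4.999=4.794; a1+…+a4=4.537 < 4.794 ≤ a1+…+a5=4.999 → R5 fires; E=6 G=1 Z=2
Draw 3: a1=0.990, a2=0.786, a3=0.806, a4=0.264, a5=0.231, a0=3.077; τ=−ln(0.9166)/3.077=0.028 → t=0.671; u2·a0=0.2977·3.077=0.916 ≤ a1=0.990 → R1 fires; E=5 G=2 Z=4
Draw 4: a1=0.825, a2=3.144, a3=3.224, a4=1.056, a5=0.462, a0=8.711; τ=−ln(0.2887)/8.711=0.143 → t=0.814; u2·a0=0.7564·8.711=6.589; a1+a2=3.969 < 6.589 ≤ a1+…+a3=7.193 → R3 fires; E=6 G=2 Z=3
Draw 5: a1=0.990, a2=2.358, a3=2.418, a4=0.792, a5=0.462, a0=7.020; τ=−ln(0.9870)/7.020=0.002 → t=0.816; u2·a0=0.4170·7.020=2.927; a1=0.990 < 2.927 ≤ a1+a2=3.348 → R2 fires; E=8 G=2 Z=2
Draw 6: a1=1.320, a2=1.572, a3=1.612, a4=0.528, a5=0.462, a0=5.494; τ=−ln(0.6598)/5.494=0.076 → t=0.891 > T=0.83: stop.
E first becomes ≥ 4 when it reaches 5 at the event at t=0.181.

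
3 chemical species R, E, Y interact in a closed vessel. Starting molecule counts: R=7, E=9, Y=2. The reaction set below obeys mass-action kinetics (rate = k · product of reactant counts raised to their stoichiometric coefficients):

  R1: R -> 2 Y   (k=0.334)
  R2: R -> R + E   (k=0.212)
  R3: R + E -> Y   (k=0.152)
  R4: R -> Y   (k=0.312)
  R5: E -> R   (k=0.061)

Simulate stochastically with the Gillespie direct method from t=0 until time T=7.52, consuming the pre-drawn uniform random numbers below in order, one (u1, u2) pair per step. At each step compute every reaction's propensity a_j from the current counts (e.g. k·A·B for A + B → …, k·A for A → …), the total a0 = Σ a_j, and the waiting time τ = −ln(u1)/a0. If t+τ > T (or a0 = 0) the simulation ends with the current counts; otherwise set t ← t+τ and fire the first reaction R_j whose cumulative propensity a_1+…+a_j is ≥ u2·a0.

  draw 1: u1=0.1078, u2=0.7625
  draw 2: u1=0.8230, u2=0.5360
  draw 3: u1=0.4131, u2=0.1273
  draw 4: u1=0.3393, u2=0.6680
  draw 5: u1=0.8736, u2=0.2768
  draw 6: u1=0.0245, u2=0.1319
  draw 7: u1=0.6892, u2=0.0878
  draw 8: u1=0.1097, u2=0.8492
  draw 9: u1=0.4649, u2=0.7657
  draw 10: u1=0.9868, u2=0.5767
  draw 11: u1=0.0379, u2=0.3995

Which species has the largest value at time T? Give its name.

Dominant species at T: Y

t=0.000: R=7 E=9 Y=2
Draw 1: a1=2.338, a2=1.484, a3=9.576, a4=2.184, a5=0.549, a0=16.131; τ=−ln(0.1078)/16.131=0.138 → t=0.138; u2·a0=0.7625·16.131=12.300; a1+a2=3.822 < 12.300 ≤ a1+…+a3=13.398 → R3 fires; R=6 E=8 Y=3
Draw 2: a1=2.004, a2=1.272, a3=7.296, a4=1.872, a5=0.488, a0=12.932; τ=−ln(0.8230)/12.932=0.015 → t=0.153; u2·a0=0.5360·12.932=6.932; a1+a2=3.276 < 6.932 ≤ a1+…+a3=10.572 → R3 fires; R=5 E=7 Y=4
Draw 3: a1=1.670, a2=1.060, a3=5.320, a4=1.560, a5=0.427, a0=10.037; τ=−ln(0.4131)/10.037=0.088 → t=0.241; u2·a0=0.1273·10.037=1.278 ≤ a1=1.670 → R1 fires; R=4 E=7 Y=6
Draw 4: a1=1.336, a2=0.848, a3=4.256, a4=1.248, a5=0.427, a0=8.115; τ=−ln(0.3393)/8.115=0.133 → t=0.374; u2·a0=0.6680·8.115=5.421; a1+a2=2.184 < 5.421 ≤ a1+…+a3=6.440 → R3 fires; R=3 E=6 Y=7
Draw 5: a1=1.002, a2=0.636, a3=2.736, a4=0.936, a5=0.366, a0=5.676; τ=−ln(0.8736)/5.676=0.024 → t=0.398; u2·a0=0.2768·5.676=1.571; a1=1.002 < 1.571 ≤ a1+a2=1.638 → R2 fires; R=3 E=7 Y=7
Draw 6: a1=1.002, a2=0.636, a3=3.192, a4=0.936, a5=0.427, a0=6.193; τ=−ln(0.0245)/6.193=0.599 → t=0.997; u2·a0=0.1319·6.193=0.817 ≤ a1=1.002 → R1 fires; R=2 E=7 Y=9
Draw 7: a1=0.668, a2=0.424, a3=2.128, a4=0.624, a5=0.427, a0=4.271; τ=−ln(0.6892)/4.271=0.087 → t=1.084; u2·a0=0.0878·4.271=0.375 ≤ a1=0.668 → R1 fires; R=1 E=7 Y=11
Draw 8: a1=0.334, a2=0.212, a3=1.064, a4=0.312, a5=0.427, a0=2.349; τ=−ln(0.1097)/2.349=0.941 → t=2.025; u2·a0=0.8492·2.349=1.995; a1+…+a4=1.922 < 1.995 ≤ a1+…+a5=2.349 → R5 fires; R=2 E=6 Y=11
Draw 9: a1=0.668, a2=0.424, a3=1.824, a4=0.624, a5=0.366, a0=3.906; τ=−ln(0.4649)/3.906=0.196 → t=2.221; u2·a0=0.7657·3.906=2.991; a1+…+a3=2.916 < 2.991 ≤ a1+…+a4=3.540 → R4 fires; R=1 E=6 Y=12
Draw 10: a1=0.334, a2=0.212, a3=0.912, a4=0.312, a5=0.366, a0=2.136; τ=−ln(0.9868)/2.136=0.006 → t=2.227; u2·a0=0.5767·2.136=1.232; a1+a2=0.546 < 1.232 ≤ a1+…+a3=1.458 → R3 fires; R=0 E=5 Y=13
Draw 11: a1=0.000, a2=0.000, a3=0.000, a4=0.000, a5=0.305, a0=0.305; τ=−ln(0.0379)/0.305=10.731 → t=12.958 > T=7.52: stop.
At T=7.52: R=0 E=5 Y=13; the largest is Y.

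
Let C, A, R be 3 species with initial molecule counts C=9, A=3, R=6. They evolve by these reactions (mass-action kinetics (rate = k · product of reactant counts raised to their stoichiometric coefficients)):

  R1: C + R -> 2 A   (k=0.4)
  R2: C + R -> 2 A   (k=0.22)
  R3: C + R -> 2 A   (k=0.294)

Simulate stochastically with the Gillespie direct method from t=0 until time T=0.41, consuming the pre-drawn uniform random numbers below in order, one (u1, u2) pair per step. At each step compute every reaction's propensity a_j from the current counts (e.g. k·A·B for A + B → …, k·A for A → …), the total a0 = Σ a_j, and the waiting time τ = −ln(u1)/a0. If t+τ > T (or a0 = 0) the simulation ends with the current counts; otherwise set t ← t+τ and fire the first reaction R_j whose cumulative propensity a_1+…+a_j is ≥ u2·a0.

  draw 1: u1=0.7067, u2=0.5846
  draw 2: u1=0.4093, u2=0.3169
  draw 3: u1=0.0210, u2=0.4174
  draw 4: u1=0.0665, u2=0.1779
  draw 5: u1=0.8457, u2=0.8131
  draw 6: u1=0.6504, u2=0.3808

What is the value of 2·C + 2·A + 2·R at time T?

Check how each reaction changes W = 2·C + 2·A + 2·R (weight of products minus weight of reactants):
R1: C + R -> 2 A: (2·2) − (2·1 + 2·1) = 4 − 4 = 0
R2: C + R -> 2 A: (2·2) − (2·1 + 2·1) = 4 − 4 = 0
R3: C + R -> 2 A: (2·2) − (2·1 + 2·1) = 4 − 4 = 0
Every reaction leaves W unchanged, so W is conserved and no simulation is needed: W(T) = W(0) = 2·9 + 2·3 + 2·6 = 36

Value at T = 36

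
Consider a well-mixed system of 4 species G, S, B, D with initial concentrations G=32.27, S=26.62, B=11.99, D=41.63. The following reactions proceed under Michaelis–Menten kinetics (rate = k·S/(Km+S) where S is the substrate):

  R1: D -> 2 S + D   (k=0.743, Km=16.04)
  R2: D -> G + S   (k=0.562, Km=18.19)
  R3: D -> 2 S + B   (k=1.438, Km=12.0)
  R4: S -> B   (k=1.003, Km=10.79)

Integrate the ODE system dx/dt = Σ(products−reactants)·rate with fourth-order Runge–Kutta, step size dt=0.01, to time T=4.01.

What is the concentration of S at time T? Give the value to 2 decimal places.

S at T = 38.15

RK4 with dt=0.01: 401 steps to T=4.01. Trajectory (selected grid times):
t=0.00: G=32.27 S=26.62 B=11.99 D=41.63
t=0.45: G=32.45 S=27.96 B=12.81 D=40.95
t=0.89: G=32.62 S=29.25 B=13.62 D=40.29
t=1.34: G=32.79 S=30.57 B=14.45 D=39.62
t=1.78: G=32.96 S=31.84 B=15.27 D=38.97
t=2.23: G=33.13 S=33.13 B=16.10 D=38.30
t=2.67: G=33.30 S=34.39 B=16.91 D=37.65
t=3.12: G=33.47 S=35.66 B=17.75 D=37.00
t=3.56: G=33.63 S=36.89 B=18.57 D=36.35
t=4.01: G=33.80 S=38.15 B=19.40 D=35.70
Read off S at T=4.01: 38.15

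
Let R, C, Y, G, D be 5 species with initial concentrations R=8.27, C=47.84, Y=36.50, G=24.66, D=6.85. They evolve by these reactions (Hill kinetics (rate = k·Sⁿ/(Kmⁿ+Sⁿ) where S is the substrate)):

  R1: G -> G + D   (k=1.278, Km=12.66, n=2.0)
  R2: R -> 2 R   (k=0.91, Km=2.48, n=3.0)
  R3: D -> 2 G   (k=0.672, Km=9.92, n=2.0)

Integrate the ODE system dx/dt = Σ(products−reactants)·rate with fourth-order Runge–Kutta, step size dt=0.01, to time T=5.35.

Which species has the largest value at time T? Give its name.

RK4 with dt=0.01: 535 steps to T=5.35. Trajectory (selected grid times):
t=0.00: R=8.27 C=47.84 Y=36.50 G=24.66 D=6.85
t=0.59: R=8.79 C=47.84 Y=36.50 G=24.93 D=7.31
t=1.19: R=9.33 C=47.84 Y=36.50 G=25.22 D=7.78
t=1.78: R=9.86 C=47.84 Y=36.50 G=25.54 D=8.22
t=2.38: R=10.39 C=47.84 Y=36.50 G=25.87 D=8.67
t=2.97: R=10.93 C=47.84 Y=36.50 G=26.23 D=9.11
t=3.57: R=11.47 C=47.84 Y=36.50 G=26.61 D=9.54
t=4.16: R=12.00 C=47.84 Y=36.50 G=27.00 D=9.96
t=4.76: R=12.54 C=47.84 Y=36.50 G=27.41 D=10.39
t=5.35: R=13.07 C=47.84 Y=36.50 G=27.83 D=10.80
At T=5.35: R=13.07 C=47.84 Y=36.50 G=27.83 D=10.80; the largest is C.

Dominant species at T: C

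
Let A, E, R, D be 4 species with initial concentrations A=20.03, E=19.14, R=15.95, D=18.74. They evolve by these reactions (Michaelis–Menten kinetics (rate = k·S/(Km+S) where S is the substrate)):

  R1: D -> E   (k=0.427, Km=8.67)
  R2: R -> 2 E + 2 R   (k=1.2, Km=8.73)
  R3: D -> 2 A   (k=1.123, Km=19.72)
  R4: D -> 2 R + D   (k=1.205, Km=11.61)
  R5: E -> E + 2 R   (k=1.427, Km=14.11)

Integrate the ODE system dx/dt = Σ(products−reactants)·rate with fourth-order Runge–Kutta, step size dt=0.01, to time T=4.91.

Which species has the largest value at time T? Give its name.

RK4 with dt=0.01: 491 steps to T=4.91. Trajectory (selected grid times):
t=0.00: A=20.03 E=19.14 R=15.95 D=18.74
t=0.55: A=20.63 E=20.17 R=18.11 D=18.28
t=1.09: A=21.21 E=21.22 R=20.27 D=17.84
t=1.64: A=21.79 E=22.31 R=22.49 D=17.39
t=2.18: A=22.36 E=23.41 R=24.69 D=16.95
t=2.73: A=22.92 E=24.55 R=26.95 D=16.51
t=3.27: A=23.47 E=25.69 R=29.19 D=16.09
t=3.82: A=24.02 E=26.87 R=31.49 D=15.66
t=4.36: A=24.55 E=28.04 R=33.77 D=15.25
t=4.91: A=25.09 E=29.24 R=36.09 D=14.83
At T=4.91: A=25.09 E=29.24 R=36.09 D=14.83; the largest is R.

Dominant species at T: R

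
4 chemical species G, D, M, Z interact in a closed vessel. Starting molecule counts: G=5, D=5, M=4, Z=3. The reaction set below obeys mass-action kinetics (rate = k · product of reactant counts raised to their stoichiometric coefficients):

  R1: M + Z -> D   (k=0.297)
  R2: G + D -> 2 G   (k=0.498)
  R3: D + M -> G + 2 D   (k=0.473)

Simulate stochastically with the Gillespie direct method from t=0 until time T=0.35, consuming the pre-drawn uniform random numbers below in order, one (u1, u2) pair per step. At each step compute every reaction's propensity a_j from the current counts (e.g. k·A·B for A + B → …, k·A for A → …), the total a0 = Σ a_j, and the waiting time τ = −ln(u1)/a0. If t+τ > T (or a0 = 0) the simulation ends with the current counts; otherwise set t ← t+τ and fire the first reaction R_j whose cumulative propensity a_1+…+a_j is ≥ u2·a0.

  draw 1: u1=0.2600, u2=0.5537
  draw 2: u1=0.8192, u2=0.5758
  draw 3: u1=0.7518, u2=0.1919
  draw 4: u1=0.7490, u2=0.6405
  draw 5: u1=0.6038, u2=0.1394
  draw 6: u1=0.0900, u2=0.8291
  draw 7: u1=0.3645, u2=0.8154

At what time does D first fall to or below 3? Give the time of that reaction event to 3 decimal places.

t=0.000: G=5 D=5 M=4 Z=3
Draw 1: a1=3.564, a2=12.450, a3=9.460, a0=25.474; τ=−ln(0.2600)/25.474=0.053 → t=0.053; u2·a0=0.5537·25.474=14.105; a1=3.564 < 14.105 ≤ a1+a2=16.014 → R2 fires; G=6 D=4 M=4 Z=3
Draw 2: a1=3.564, a2=11.952, a3=7.568, a0=23.084; τ=−ln(0.8192)/23.084=0.009 → t=0.062; u2·a0=0.5758·23.084=13.292; a1=3.564 < 13.292 ≤ a1+a2=15.516 → R2 fires; G=7 D=3 M=4 Z=3
Draw 3: a1=3.564, a2=10.458, a3=5.676, a0=19.698; τ=−ln(0.7518)/19.698=0.014 → t=0.076; u2·a0=0.1919·19.698=3.780; a1=3.564 < 3.780 ≤ a1+a2=14.022 → R2 fires; G=8 D=2 M=4 Z=3
Draw 4: a1=3.564, a2=7.968, a3=3.784, a0=15.316; τ=−ln(0.7490)/15.316=0.019 → t=0.095; u2·a0=0.6405·15.316=9.810; a1=3.564 < 9.810 ≤ a1+a2=11.532 → R2 fires; G=9 D=1 M=4 Z=3
Draw 5: a1=3.564, a2=4.482, a3=1.892, a0=9.938; τ=−ln(0.6038)/9.938=0.051 → t=0.146; u2·a0=0.1394·9.938=1.385 ≤ a1=3.564 → R1 fires; G=9 D=2 M=3 Z=2
Draw 6: a1=1.782, a2=8.964, a3=2.838, a0=13.584; τ=−ln(0.0900)/13.584=0.177 → t=0.323; u2·a0=0.8291·13.584=11.262; a1+a2=10.746 < 11.262 ≤ a1+…+a3=13.584 → R3 fires; G=10 D=3 M=2 Z=2
Draw 7: a1=1.188, a2=14.940, a3=2.838, a0=18.966; τ=−ln(0.3645)/18.966=0.053 → t=0.376 > T=0.35: stop.
D first becomes ≤ 3 when it reaches 3 at the event at t=0.062.

Threshold first reached at t = 0.062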